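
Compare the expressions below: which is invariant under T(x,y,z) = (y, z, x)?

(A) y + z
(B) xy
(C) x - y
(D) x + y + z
D

Apply T(x,y,z) = (y, z, x) to each option, i.e. replace (x, y, z) by the transformed coordinates.
Substitute the transformed coordinates into each option and compare with the original:
(A) y + z  ->  (z) + (x) = x + z   [differs from y + z: not invariant]
(B) xy  ->  (y)(z) = yz   [differs from xy: not invariant]
(C) x - y  ->  (y) - (z) = y - z   [differs from x - y: not invariant]
(D) x + y + z  ->  (y) + (z) + (x) = x + y + z   [equals x + y + z: invariant]

Only option (D), x + y + z, is unchanged by the transformation.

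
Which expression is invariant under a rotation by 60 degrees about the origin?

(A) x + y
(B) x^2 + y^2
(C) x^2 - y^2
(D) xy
B

A rotation by 60 degrees sends (x, y) to (x/2 - sqrt(3)y/2, sqrt(3)x/2 + y/2).
Substitute the transformed coordinates into each option and compare with the original:
(A) x + y  ->  (x/2 - sqrt(3)y/2) + (sqrt(3)x/2 + y/2) = x/2 + sqrt(3)x/2 - sqrt(3)y/2 + y/2   [differs from x + y: not invariant]
(B) x^2 + y^2  ->  (x/2 - sqrt(3)y/2)^2 + (sqrt(3)x/2 + y/2)^2 = x^2 + y^2   [equals x^2 + y^2: invariant]
(C) x^2 - y^2  ->  (x/2 - sqrt(3)y/2)^2 - (sqrt(3)x/2 + y/2)^2 = -x^2/2 - sqrt(3)xy + y^2/2   [differs from x^2 - y^2: not invariant]
(D) xy  ->  (x/2 - sqrt(3)y/2)(sqrt(3)x/2 + y/2) = sqrt(3)x^2/4 - xy/2 - sqrt(3)y^2/4   [differs from xy: not invariant]

Only option (B), x^2 + y^2, is unchanged by the transformation.
Geometrically, x^2 + y^2 is the squared distance from the origin, which every rotation about the origin preserves.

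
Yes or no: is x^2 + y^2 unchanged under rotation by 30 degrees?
Yes

Applying rotation by 30 degrees: x' = x*cos(30 degrees) - y*sin(30 degrees) = sqrt(3)x/2 - y/2, y' = x*sin(30 degrees) + y*cos(30 degrees) = x/2 + sqrt(3)y/2

Substituting into x^2 + y^2:
(sqrt(3)x/2 - y/2)^2 + (x/2 + sqrt(3)y/2)^2
= x^2 + y^2

This equals the original expression x^2 + y^2, so it IS invariant.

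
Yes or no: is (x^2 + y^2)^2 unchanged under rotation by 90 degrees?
Yes

Applying rotation by 90 degrees: x' = x*cos(90 degrees) - y*sin(90 degrees) = -y, y' = x*sin(90 degrees) + y*cos(90 degrees) = x

Substituting into (x^2 + y^2)^2:
((-y)^2 + (x)^2)^2
= x^4 + 2x^2y^2 + y^4 = (x^2 + y^2)^2

This equals the original expression (x^2 + y^2)^2, so it IS invariant.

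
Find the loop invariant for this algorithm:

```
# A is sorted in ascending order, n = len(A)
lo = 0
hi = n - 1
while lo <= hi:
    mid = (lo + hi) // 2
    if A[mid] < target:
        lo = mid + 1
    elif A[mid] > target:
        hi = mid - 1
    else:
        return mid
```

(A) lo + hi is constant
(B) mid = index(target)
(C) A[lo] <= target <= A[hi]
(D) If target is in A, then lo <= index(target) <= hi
D

A loop invariant must hold before the first iteration and be re-established by every execution of the body.

(D) If target is in A, then lo <= index(target) <= hi: Before the loop [lo, hi] = [0, n-1] covers every index. When A[mid] < target, sortedness puts target strictly to the right of mid, so setting lo = mid + 1 keeps index(target) in [lo, hi]; symmetrically for hi = mid - 1. Hence 'if target is in A then lo <= index(target) <= hi' holds after every iteration, and when lo > hi it proves target is absent.

The other options fail:
(A) lo + hi is constant: each iteration moves exactly one of lo, hi, so lo + hi changes (e.g. 0 + (n-1) becomes (mid+1) + (n-1)).
(B) mid = index(target): mid is just the current probe; it equals index(target) only on the iteration that returns.
(C) A[lo] <= target <= A[hi]: fails when target is not in A (e.g. target < A[0] already violates it before the loop), so it is not maintained in general.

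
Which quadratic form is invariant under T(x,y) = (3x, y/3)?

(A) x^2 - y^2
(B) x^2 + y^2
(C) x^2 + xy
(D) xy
D

T multiplies x by 3 and divides y by 3.
Substitute the transformed coordinates into each option and compare with the original:
(A) x^2 - y^2  ->  (3x)^2 - (y/3)^2 = 9x^2 - y^2/9   [differs from x^2 - y^2: not invariant]
(B) x^2 + y^2  ->  (3x)^2 + (y/3)^2 = 9x^2 + y^2/9   [differs from x^2 + y^2: not invariant]
(C) x^2 + xy  ->  (3x)^2 + (3x)(y/3) = 9x^2 + xy   [differs from x^2 + xy: not invariant]
(D) xy  ->  (3x)(y/3) = xy   [equals xy: invariant]

Only option (D), xy, is unchanged by the transformation.
The factors 3 and 1/3 cancel only in the pure product xy.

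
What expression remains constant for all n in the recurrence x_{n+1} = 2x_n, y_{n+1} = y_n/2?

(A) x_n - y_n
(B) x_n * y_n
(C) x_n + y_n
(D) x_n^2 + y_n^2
B

For the recurrence x_{n+1} = 2x_n, y_{n+1} = y_n/2:

x_{n+1} * y_{n+1} = (2x_n) * (y_n/2) = x_n * y_n
The product is conserved.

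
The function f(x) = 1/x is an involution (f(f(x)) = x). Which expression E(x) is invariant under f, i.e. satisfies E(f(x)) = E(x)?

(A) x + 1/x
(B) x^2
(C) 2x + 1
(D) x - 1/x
A

Replace x by f(x) = 1/x in each option and simplify. As a quick numerical cross-check, also compare E(3) with E(f(3)) = E(1/3).

(A) x + 1/x  ->  (1/x) + 1/(1/x), which simplifies back to x + 1/x; check: E(3) = 10/3, E(1/3) = 10/3.   [invariant]
(B) x^2  ->  (1/x)^2 = x^(-2); check: E(3) = 9 but E(1/3) = 1/9.   [not invariant]
(C) 2x + 1  ->  2(1/x) + 1 = (x + 2)/x; check: E(3) = 7 but E(1/3) = 5/3.   [not invariant]
(D) x - 1/x  ->  (1/x) - 1/(1/x) = -x + 1/x; check: E(3) = 8/3 but E(1/3) = -8/3.   [not invariant]

Only (A) is unchanged. E is symmetric under swapping x with f(x) = 1/x, which is exactly what an involution does.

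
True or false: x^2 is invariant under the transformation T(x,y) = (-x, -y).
True

Substitute T(x,y) = (-x, -y) into the expression and compare with the original.

Original: x^2
After applying T: (-x)^2 = x^2

This is identical to the original x^2, so the expression is invariant.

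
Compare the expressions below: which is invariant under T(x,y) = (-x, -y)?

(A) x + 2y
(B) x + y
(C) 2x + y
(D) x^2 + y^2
D

An expression E(x,y) is invariant under T if E(T(x,y)) = E(x,y). Here T(x,y) = (-x, -y).
Substitute the transformed coordinates into each option and compare with the original:
(A) x + 2y  ->  (-x) + 2(-y) = -x - 2y   [differs from x + 2y: not invariant]
(B) x + y  ->  (-x) + (-y) = -x - y   [differs from x + y: not invariant]
(C) 2x + y  ->  2(-x) + (-y) = -2x - y   [differs from 2x + y: not invariant]
(D) x^2 + y^2  ->  (-x)^2 + (-y)^2 = x^2 + y^2   [equals x^2 + y^2: invariant]

Only option (D), x^2 + y^2, is unchanged by the transformation.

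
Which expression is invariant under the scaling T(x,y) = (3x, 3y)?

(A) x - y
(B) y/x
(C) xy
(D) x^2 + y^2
B

Under the uniform scaling T(x,y) = (3x, 3y):
Substitute the transformed coordinates into each option and compare with the original:
(A) x - y  ->  (3x) - (3y) = 3x - 3y   [differs from x - y: not invariant]
(B) y/x  ->  (3y)/(3x) = y/x   [equals y/x: invariant]
(C) xy  ->  (3x)(3y) = 9xy   [differs from xy: not invariant]
(D) x^2 + y^2  ->  (3x)^2 + (3y)^2 = 9x^2 + 9y^2   [differs from x^2 + y^2: not invariant]

Only option (B), y/x, is unchanged by the transformation.
The common factor 3 cancels in a ratio of coordinates, while sums, products and sums of squares pick up factors of 3 or 9.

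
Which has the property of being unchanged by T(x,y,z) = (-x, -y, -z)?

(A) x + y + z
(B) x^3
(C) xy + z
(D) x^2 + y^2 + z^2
D

Apply T(x,y,z) = (-x, -y, -z) to each option, i.e. replace (x, y, z) by the transformed coordinates.
Substitute the transformed coordinates into each option and compare with the original:
(A) x + y + z  ->  (-x) + (-y) + (-z) = -x - y - z   [differs from x + y + z: not invariant]
(B) x^3  ->  (-x)^3 = -x^3   [differs from x^3: not invariant]
(C) xy + z  ->  (-x)(-y) + (-z) = xy - z   [differs from xy + z: not invariant]
(D) x^2 + y^2 + z^2  ->  (-x)^2 + (-y)^2 + (-z)^2 = x^2 + y^2 + z^2   [equals x^2 + y^2 + z^2: invariant]

Only option (D), x^2 + y^2 + z^2, is unchanged by the transformation.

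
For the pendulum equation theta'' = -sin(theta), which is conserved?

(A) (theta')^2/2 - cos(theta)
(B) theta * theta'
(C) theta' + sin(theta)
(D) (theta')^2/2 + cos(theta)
A

A first integral I satisfies dI/dt = 0 along every solution. Differentiate each option and use the equation of motion:
(A) d/dt[(theta')^2/2 - cos(theta)] = theta' theta'' + sin(theta) theta' = theta'(-sin(theta)) + theta' sin(theta) = 0
(B) d/dt[theta * theta'] = (theta')^2 + theta theta'' = (theta')^2 - theta sin(theta), not identically 0
(C) d/dt[theta' + sin(theta)] = theta'' + cos(theta) theta' = -sin(theta) + theta' cos(theta), not identically 0
(D) d/dt[(theta')^2/2 + cos(theta)] = theta' theta'' - sin(theta) theta' = -2 theta' sin(theta), not identically 0

Only (A) has zero time-derivative. This is the total energy: kinetic (theta')^2/2 plus potential -cos(theta).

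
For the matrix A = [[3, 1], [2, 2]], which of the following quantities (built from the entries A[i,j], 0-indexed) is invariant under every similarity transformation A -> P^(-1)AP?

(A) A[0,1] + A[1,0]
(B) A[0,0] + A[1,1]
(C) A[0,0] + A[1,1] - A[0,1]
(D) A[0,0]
B

A[0,0] + A[1,1] is the trace of A. By the cyclic property of the trace, tr(P^(-1)AP) = tr(APP^(-1)) = tr(A), so it is the same for every matrix similar to A.

The other combinations are not similarity invariants. For example, take P = [[1, 2], [0, 1]] (det P = 1), so P^(-1) = [[1, -2], [0, 1]] and
B = P^(-1)AP = [[-1, -5], [2, 6]].
Evaluating each option on A and on B:
(A) A[0,1] + A[1,0]: 3 for A, -3 for B -> changes
(B) A[0,0] + A[1,1]: 5 for A, 5 for B -> unchanged
(C) A[0,0] + A[1,1] - A[0,1]: 4 for A, 10 for B -> changes
(D) A[0,0]: 3 for A, -1 for B -> changes

Only (B) A[0,0] + A[1,1] = 5 survives (and it does so for every P, not just this one), so it is the invariant.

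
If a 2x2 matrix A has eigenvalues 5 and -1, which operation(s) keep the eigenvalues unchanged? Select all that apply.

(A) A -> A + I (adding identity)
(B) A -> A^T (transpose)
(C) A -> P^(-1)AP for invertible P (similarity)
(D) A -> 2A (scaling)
B and C

Eigenvalues are preserved by:
1. Similarity transformations: A -> P^(-1)AP (same characteristic polynomial)
2. Transpose: A^T has the same eigenvalues as A

Eigenvalues are NOT preserved by:
- Adding identity: eigenvalues become 5+1, -1+1
- Scaling: eigenvalues become 10, -2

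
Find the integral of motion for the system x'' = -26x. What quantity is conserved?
E = (x')^2 + 26x^2

Multiply the equation by x':
x' * x'' = -26x * x'
The left side is d/dt[(x')^2/2] and the right side is d/dt[-26x^2/2], so
d/dt[(x')^2/2 + 26x^2/2] = 0, i.e. (x')^2/2 + 26x^2/2 = constant.
Multiplying by 2, the integral of motion is E = (x')^2 + 26x^2.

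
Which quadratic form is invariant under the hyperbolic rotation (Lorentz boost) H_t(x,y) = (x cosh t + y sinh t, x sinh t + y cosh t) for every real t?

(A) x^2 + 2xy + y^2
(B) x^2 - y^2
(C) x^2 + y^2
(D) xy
B

Write x' = x cosh t + y sinh t, y' = x sinh t + y cosh t and substitute into each option:
(A) x^2 + 2xy + y^2: (x' + y')^2 with x' + y' = (x + y)(cosh t + sinh t) = (x + y)e^t, so it becomes (x + y)^2 e^(2t)   [not invariant for t != 0]
(B) x^2 - y^2: (x cosh t + y sinh t)^2 - (x sinh t + y cosh t)^2 = x^2(cosh^2 t - sinh^2 t) + 2xy(cosh t sinh t - sinh t cosh t) + y^2(sinh^2 t - cosh^2 t) = x^2 - y^2   [invariant, using cosh^2 t - sinh^2 t = 1]
(C) x^2 + y^2: (x cosh t + y sinh t)^2 + (x sinh t + y cosh t)^2 = (x^2 + y^2)(cosh^2 t + sinh^2 t) + 4xy sinh t cosh t = (x^2 + y^2) cosh 2t + 2xy sinh 2t   [not invariant for t != 0]
(D) xy: (x cosh t + y sinh t)(x sinh t + y cosh t) = xy(cosh^2 t + sinh^2 t) + (x^2 + y^2) sinh t cosh t = xy cosh 2t + (x^2 + y^2)(sinh 2t)/2   [not invariant for t != 0]

Only (B) x^2 - y^2 is unchanged; it is the Minkowski form preserved by Lorentz boosts, just as x^2 + y^2 is preserved by ordinary rotations.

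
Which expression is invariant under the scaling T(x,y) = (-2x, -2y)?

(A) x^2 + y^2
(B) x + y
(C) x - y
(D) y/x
D

Under the uniform scaling T(x,y) = (-2x, -2y):
Substitute the transformed coordinates into each option and compare with the original:
(A) x^2 + y^2  ->  (-2x)^2 + (-2y)^2 = 4x^2 + 4y^2   [differs from x^2 + y^2: not invariant]
(B) x + y  ->  (-2x) + (-2y) = -2x - 2y   [differs from x + y: not invariant]
(C) x - y  ->  (-2x) - (-2y) = -2x + 2y   [differs from x - y: not invariant]
(D) y/x  ->  (-2y)/(-2x) = y/x   [equals y/x: invariant]

Only option (D), y/x, is unchanged by the transformation.
The common factor -2 cancels in a ratio of coordinates, while sums, products and sums of squares pick up factors of -2 or 4.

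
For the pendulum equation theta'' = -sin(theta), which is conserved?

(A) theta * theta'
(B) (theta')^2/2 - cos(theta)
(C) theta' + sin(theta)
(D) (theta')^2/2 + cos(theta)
B

A first integral I satisfies dI/dt = 0 along every solution. Differentiate each option and use the equation of motion:
(A) d/dt[theta * theta'] = (theta')^2 + theta theta'' = (theta')^2 - theta sin(theta), not identically 0
(B) d/dt[(theta')^2/2 - cos(theta)] = theta' theta'' + sin(theta) theta' = theta'(-sin(theta)) + theta' sin(theta) = 0
(C) d/dt[theta' + sin(theta)] = theta'' + cos(theta) theta' = -sin(theta) + theta' cos(theta), not identically 0
(D) d/dt[(theta')^2/2 + cos(theta)] = theta' theta'' - sin(theta) theta' = -2 theta' sin(theta), not identically 0

Only (B) has zero time-derivative. This is the total energy: kinetic (theta')^2/2 plus potential -cos(theta).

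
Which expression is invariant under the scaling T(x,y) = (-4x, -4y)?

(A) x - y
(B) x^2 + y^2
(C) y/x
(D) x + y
C

Under the uniform scaling T(x,y) = (-4x, -4y):
Substitute the transformed coordinates into each option and compare with the original:
(A) x - y  ->  (-4x) - (-4y) = -4x + 4y   [differs from x - y: not invariant]
(B) x^2 + y^2  ->  (-4x)^2 + (-4y)^2 = 16x^2 + 16y^2   [differs from x^2 + y^2: not invariant]
(C) y/x  ->  (-4y)/(-4x) = y/x   [equals y/x: invariant]
(D) x + y  ->  (-4x) + (-4y) = -4x - 4y   [differs from x + y: not invariant]

Only option (C), y/x, is unchanged by the transformation.
The common factor -4 cancels in a ratio of coordinates, while sums, products and sums of squares pick up factors of -4 or 16.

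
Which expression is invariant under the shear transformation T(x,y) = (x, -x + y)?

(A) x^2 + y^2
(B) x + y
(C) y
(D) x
D

Under the shear T(x,y) = (x, -x + y):
Substitute the transformed coordinates into each option and compare with the original:
(A) x^2 + y^2  ->  (x)^2 + (-x + y)^2 = 2x^2 - 2xy + y^2   [differs from x^2 + y^2: not invariant]
(B) x + y  ->  (x) + (-x + y) = y   [differs from x + y: not invariant]
(C) y  ->  (-x + y) = -x + y   [differs from y: not invariant]
(D) x  ->  (x) = x   [equals x: invariant]

Only option (D), x, is unchanged by the transformation.
A vertical shear moves points parallel to the y-axis, so the x-coordinate (and any function of x alone) is unchanged.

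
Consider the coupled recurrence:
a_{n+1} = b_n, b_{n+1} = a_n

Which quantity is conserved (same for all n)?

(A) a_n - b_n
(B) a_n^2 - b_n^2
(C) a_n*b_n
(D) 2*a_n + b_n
C

Replace a_n by a_{n+1} = b_n and b_n by b_{n+1} = a_n in each option and simplify:
(A) a_n - b_n  ->  (b_n) - (a_n) = -a_n + b_n   [not conserved]
(B) a_n^2 - b_n^2  ->  (b_n)^2 - (a_n)^2 = -a_n^2 + b_n^2   [not conserved]
(C) a_n*b_n  ->  (b_n)*(a_n) = a_n*b_n   [conserved]
(D) 2*a_n + b_n  ->  2*(b_n) + (a_n) = a_n + 2*b_n   [not conserved]

Only (C) a_n*b_n returns to itself after one step, so it is the conserved quantity.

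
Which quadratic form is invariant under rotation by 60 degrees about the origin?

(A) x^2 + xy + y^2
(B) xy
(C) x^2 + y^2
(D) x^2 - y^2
C

Rotation by 60 degrees sends (x, y) to (x/2 - sqrt(3)y/2, sqrt(3)x/2 + y/2).
Substitute the transformed coordinates into each option and compare with the original:
(A) x^2 + xy + y^2  ->  (x/2 - sqrt(3)y/2)^2 + (x/2 - sqrt(3)y/2)(sqrt(3)x/2 + y/2) + (sqrt(3)x/2 + y/2)^2 = sqrt(3)x^2/4 + x^2 - xy/2 - sqrt(3)y^2/4 + y^2   [differs from x^2 + xy + y^2: not invariant]
(B) xy  ->  (x/2 - sqrt(3)y/2)(sqrt(3)x/2 + y/2) = sqrt(3)x^2/4 - xy/2 - sqrt(3)y^2/4   [differs from xy: not invariant]
(C) x^2 + y^2  ->  (x/2 - sqrt(3)y/2)^2 + (sqrt(3)x/2 + y/2)^2 = x^2 + y^2   [equals x^2 + y^2: invariant]
(D) x^2 - y^2  ->  (x/2 - sqrt(3)y/2)^2 - (sqrt(3)x/2 + y/2)^2 = -x^2/2 - sqrt(3)xy + y^2/2   [differs from x^2 - y^2: not invariant]

Only option (C), x^2 + y^2, is unchanged by the transformation.
x^2 + y^2 is the squared distance from the origin, which rotations preserve.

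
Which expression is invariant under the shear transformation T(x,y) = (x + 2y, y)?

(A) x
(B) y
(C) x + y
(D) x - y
B

Under the shear T(x,y) = (x + 2y, y):
Substitute the transformed coordinates into each option and compare with the original:
(A) x  ->  (x + 2y) = x + 2y   [differs from x: not invariant]
(B) y  ->  (y) = y   [equals y: invariant]
(C) x + y  ->  (x + 2y) + (y) = x + 3y   [differs from x + y: not invariant]
(D) x - y  ->  (x + 2y) - (y) = x + y   [differs from x - y: not invariant]

Only option (B), y, is unchanged by the transformation.
A horizontal shear moves points parallel to the x-axis, so the y-coordinate (and any function of y alone) is unchanged.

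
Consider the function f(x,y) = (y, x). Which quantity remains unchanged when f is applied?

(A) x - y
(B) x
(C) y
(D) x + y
D

For f(x,y) = (y, x):
After applying f: x' = y, y' = x. So x' + y' = y + x = x + y.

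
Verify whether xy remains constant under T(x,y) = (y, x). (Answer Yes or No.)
Yes

Substitute T(x,y) = (y, x) into the expression and compare with the original.

Original: xy
After applying T: (y)(x) = xy

This is identical to the original xy, so the expression is invariant.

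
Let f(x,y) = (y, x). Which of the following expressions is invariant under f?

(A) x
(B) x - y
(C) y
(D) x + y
D

For f(x,y) = (y, x):
After applying f: x' = y, y' = x. So x' + y' = y + x = x + y.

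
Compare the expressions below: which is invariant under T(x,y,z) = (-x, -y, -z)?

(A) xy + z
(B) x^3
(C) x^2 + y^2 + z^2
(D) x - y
C

Apply T(x,y,z) = (-x, -y, -z) to each option, i.e. replace (x, y, z) by the transformed coordinates.
Substitute the transformed coordinates into each option and compare with the original:
(A) xy + z  ->  (-x)(-y) + (-z) = xy - z   [differs from xy + z: not invariant]
(B) x^3  ->  (-x)^3 = -x^3   [differs from x^3: not invariant]
(C) x^2 + y^2 + z^2  ->  (-x)^2 + (-y)^2 + (-z)^2 = x^2 + y^2 + z^2   [equals x^2 + y^2 + z^2: invariant]
(D) x - y  ->  (-x) - (-y) = -x + y   [differs from x - y: not invariant]

Only option (C), x^2 + y^2 + z^2, is unchanged by the transformation.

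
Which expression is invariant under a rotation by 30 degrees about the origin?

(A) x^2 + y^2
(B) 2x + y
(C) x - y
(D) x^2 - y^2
A

A rotation by 30 degrees sends (x, y) to (sqrt(3)x/2 - y/2, x/2 + sqrt(3)y/2).
Substitute the transformed coordinates into each option and compare with the original:
(A) x^2 + y^2  ->  (sqrt(3)x/2 - y/2)^2 + (x/2 + sqrt(3)y/2)^2 = x^2 + y^2   [equals x^2 + y^2: invariant]
(B) 2x + y  ->  2(sqrt(3)x/2 - y/2) + (x/2 + sqrt(3)y/2) = x/2 + sqrt(3)x - y + sqrt(3)y/2   [differs from 2x + y: not invariant]
(C) x - y  ->  (sqrt(3)x/2 - y/2) - (x/2 + sqrt(3)y/2) = -x/2 + sqrt(3)x/2 - sqrt(3)y/2 - y/2   [differs from x - y: not invariant]
(D) x^2 - y^2  ->  (sqrt(3)x/2 - y/2)^2 - (x/2 + sqrt(3)y/2)^2 = x^2/2 - sqrt(3)xy - y^2/2   [differs from x^2 - y^2: not invariant]

Only option (A), x^2 + y^2, is unchanged by the transformation.
Geometrically, x^2 + y^2 is the squared distance from the origin, which every rotation about the origin preserves.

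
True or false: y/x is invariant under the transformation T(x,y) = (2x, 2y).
True

Substitute T(x,y) = (2x, 2y) into the expression and compare with the original.

Original: y/x
After applying T: (2y)/(2x) = y/x

This is identical to the original y/x, so the expression is invariant.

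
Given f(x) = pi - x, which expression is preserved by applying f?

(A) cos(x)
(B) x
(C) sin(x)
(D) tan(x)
C

For f(x) = pi - x:
sin(pi - x) = sin(x), so sine is invariant under this transformation.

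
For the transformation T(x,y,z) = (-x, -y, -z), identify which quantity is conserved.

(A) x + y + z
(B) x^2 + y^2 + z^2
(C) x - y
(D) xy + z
B

Apply T(x,y,z) = (-x, -y, -z) to each option, i.e. replace (x, y, z) by the transformed coordinates.
Substitute the transformed coordinates into each option and compare with the original:
(A) x + y + z  ->  (-x) + (-y) + (-z) = -x - y - z   [differs from x + y + z: not invariant]
(B) x^2 + y^2 + z^2  ->  (-x)^2 + (-y)^2 + (-z)^2 = x^2 + y^2 + z^2   [equals x^2 + y^2 + z^2: invariant]
(C) x - y  ->  (-x) - (-y) = -x + y   [differs from x - y: not invariant]
(D) xy + z  ->  (-x)(-y) + (-z) = xy - z   [differs from xy + z: not invariant]

Only option (B), x^2 + y^2 + z^2, is unchanged by the transformation.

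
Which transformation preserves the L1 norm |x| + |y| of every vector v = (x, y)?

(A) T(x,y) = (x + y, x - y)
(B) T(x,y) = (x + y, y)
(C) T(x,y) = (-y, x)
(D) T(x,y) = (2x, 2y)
C

A transformation preserves a norm if ||T(v)|| = ||v|| for every v; a single vector where the norm changes rules an option out.

(A) T(x,y) = (x + y, x - y): v = (1, 0) has norm |1| + |0| = 1, but T(v) = (1, 1) has norm 2 -- not preserved.
(B) T(x,y) = (x + y, y): v = (0, 1) has norm |0| + |1| = 1, but T(v) = (1, 1) has norm 2 -- not preserved.
(C) T(x,y) = (-y, x): preserves the norm -- it only permutes the coordinates and/or flips signs, which leaves |x| + |y| unchanged.
(D) T(x,y) = (2x, 2y): v = (1, 0) has norm |1| + |0| = 1, but T(v) = (2, 0) has norm 2 -- not preserved.

Therefore the answer is (C).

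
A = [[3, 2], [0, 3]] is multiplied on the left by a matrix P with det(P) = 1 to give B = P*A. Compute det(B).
9

By the multiplicative property of determinants, det(B) = det(P*A) = det(P) * det(A) = det(A),
so the determinant is invariant under multiplication by any determinant-1 matrix; we just need det(A).

det(A) = (3)(3) - (2)(0) = 9 - 0 = 9

Therefore det(B) = 1 * 9 = 9.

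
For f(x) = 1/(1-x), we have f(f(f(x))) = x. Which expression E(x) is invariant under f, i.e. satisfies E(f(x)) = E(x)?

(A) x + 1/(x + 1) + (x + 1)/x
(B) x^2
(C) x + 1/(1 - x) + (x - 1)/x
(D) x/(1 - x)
C

Replace x by f(x) = 1/(1 - x) in each option and simplify. As a quick numerical cross-check, also compare E(5) with E(f(5)) = E(-1/4).

(A) x + 1/(x + 1) + (x + 1)/x  ->  (1/(1 - x)) + 1/((1/(1 - x)) + 1) + ((1/(1 - x)) + 1)/(1/(1 - x)) = (-x^3 + 6x^2 - 11x + 7)/(x^2 - 3x + 2); check: E(5) = 191/30 but E(-1/4) = -23/12.   [not invariant]
(B) x^2  ->  (1/(1 - x))^2 = (x - 1)^(-2); check: E(5) = 25 but E(-1/4) = 1/16.   [not invariant]
(C) x + 1/(1 - x) + (x - 1)/x  ->  (1/(1 - x)) + 1/(1 - (1/(1 - x))) + ((1/(1 - x)) - 1)/(1/(1 - x)), which simplifies back to x + 1/(1 - x) + (x - 1)/x; check: E(5) = 111/20, E(-1/4) = 111/20.   [invariant]
(D) x/(1 - x)  ->  (1/(1 - x))/(1 - (1/(1 - x))) = -1/x; check: E(5) = -5/4 but E(-1/4) = -1/5.   [not invariant]

Only (C) is unchanged. Indeed f(f(x)) = 1/(1 - 1/(1-x)) = (1-x)/(-x) = (x-1)/x, so E(x) = x + f(x) + f(f(x)) is the sum over the whole 3-cycle; applying f just permutes the three terms cyclically (x -> f(x) -> f(f(x)) -> x), leaving the sum unchanged.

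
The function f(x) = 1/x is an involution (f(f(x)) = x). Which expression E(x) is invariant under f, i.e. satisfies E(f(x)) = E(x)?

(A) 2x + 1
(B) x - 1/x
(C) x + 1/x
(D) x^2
C

Replace x by f(x) = 1/x in each option and simplify. As a quick numerical cross-check, also compare E(4) with E(f(4)) = E(1/4).

(A) 2x + 1  ->  2(1/x) + 1 = (x + 2)/x; check: E(4) = 9 but E(1/4) = 3/2.   [not invariant]
(B) x - 1/x  ->  (1/x) - 1/(1/x) = -x + 1/x; check: E(4) = 15/4 but E(1/4) = -15/4.   [not invariant]
(C) x + 1/x  ->  (1/x) + 1/(1/x), which simplifies back to x + 1/x; check: E(4) = 17/4, E(1/4) = 17/4.   [invariant]
(D) x^2  ->  (1/x)^2 = x^(-2); check: E(4) = 16 but E(1/4) = 1/16.   [not invariant]

Only (C) is unchanged. E is symmetric under swapping x with f(x) = 1/x, which is exactly what an involution does.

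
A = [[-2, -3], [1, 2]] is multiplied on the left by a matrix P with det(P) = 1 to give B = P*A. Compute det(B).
-1

By the multiplicative property of determinants, det(B) = det(P*A) = det(P) * det(A) = det(A),
so the determinant is invariant under multiplication by any determinant-1 matrix; we just need det(A).

det(A) = (-2)(2) - (-3)(1) = -4 - (-3) = -1

Therefore det(B) = 1 * (-1) = -1.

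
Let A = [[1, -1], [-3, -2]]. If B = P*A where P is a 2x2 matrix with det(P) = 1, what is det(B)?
-5

By the multiplicative property of determinants, det(B) = det(P*A) = det(P) * det(A) = det(A),
so the determinant is invariant under multiplication by any determinant-1 matrix; we just need det(A).

det(A) = (1)(-2) - (-1)(-3) = -2 - 3 = -5

Therefore det(B) = 1 * (-5) = -5.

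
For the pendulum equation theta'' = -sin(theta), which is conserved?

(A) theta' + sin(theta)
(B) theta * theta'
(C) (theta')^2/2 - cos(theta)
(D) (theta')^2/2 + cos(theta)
C

A first integral I satisfies dI/dt = 0 along every solution. Differentiate each option and use the equation of motion:
(A) d/dt[theta' + sin(theta)] = theta'' + cos(theta) theta' = -sin(theta) + theta' cos(theta), not identically 0
(B) d/dt[theta * theta'] = (theta')^2 + theta theta'' = (theta')^2 - theta sin(theta), not identically 0
(C) d/dt[(theta')^2/2 - cos(theta)] = theta' theta'' + sin(theta) theta' = theta'(-sin(theta)) + theta' sin(theta) = 0
(D) d/dt[(theta')^2/2 + cos(theta)] = theta' theta'' - sin(theta) theta' = -2 theta' sin(theta), not identically 0

Only (C) has zero time-derivative. This is the total energy: kinetic (theta')^2/2 plus potential -cos(theta).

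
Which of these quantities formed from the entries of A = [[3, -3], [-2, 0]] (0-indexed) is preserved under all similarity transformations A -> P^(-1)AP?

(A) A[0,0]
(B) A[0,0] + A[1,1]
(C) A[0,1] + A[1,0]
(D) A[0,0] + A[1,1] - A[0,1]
B

A[0,0] + A[1,1] is the trace of A. By the cyclic property of the trace, tr(P^(-1)AP) = tr(APP^(-1)) = tr(A), so it is the same for every matrix similar to A.

The other combinations are not similarity invariants. For example, take P = [[1, 1], [1, 2]] (det P = 1), so P^(-1) = [[2, -1], [-1, 1]] and
B = P^(-1)AP = [[2, -4], [-2, 1]].
Evaluating each option on A and on B:
(A) A[0,0]: 3 for A, 2 for B -> changes
(B) A[0,0] + A[1,1]: 3 for A, 3 for B -> unchanged
(C) A[0,1] + A[1,0]: -5 for A, -6 for B -> changes
(D) A[0,0] + A[1,1] - A[0,1]: 6 for A, 7 for B -> changes

Only (B) A[0,0] + A[1,1] = 3 survives (and it does so for every P, not just this one), so it is the invariant.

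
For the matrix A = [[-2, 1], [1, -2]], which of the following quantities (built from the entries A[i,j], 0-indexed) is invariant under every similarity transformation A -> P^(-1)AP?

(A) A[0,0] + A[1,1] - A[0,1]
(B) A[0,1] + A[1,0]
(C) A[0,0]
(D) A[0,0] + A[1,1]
D

A[0,0] + A[1,1] is the trace of A. By the cyclic property of the trace, tr(P^(-1)AP) = tr(APP^(-1)) = tr(A), so it is the same for every matrix similar to A.

The other combinations are not similarity invariants. For example, take P = [[1, 1], [0, 1]] (det P = 1), so P^(-1) = [[1, -1], [0, 1]] and
B = P^(-1)AP = [[-3, 0], [1, -1]].
Evaluating each option on A and on B:
(A) A[0,0] + A[1,1] - A[0,1]: -5 for A, -4 for B -> changes
(B) A[0,1] + A[1,0]: 2 for A, 1 for B -> changes
(C) A[0,0]: -2 for A, -3 for B -> changes
(D) A[0,0] + A[1,1]: -4 for A, -4 for B -> unchanged

Only (D) A[0,0] + A[1,1] = -4 survives (and it does so for every P, not just this one), so it is the invariant.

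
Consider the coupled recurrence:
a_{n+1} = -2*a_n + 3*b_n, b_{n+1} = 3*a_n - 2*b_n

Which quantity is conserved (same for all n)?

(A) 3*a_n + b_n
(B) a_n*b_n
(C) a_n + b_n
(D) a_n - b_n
C

Replace a_n by a_{n+1} = -2*a_n + 3*b_n and b_n by b_{n+1} = 3*a_n - 2*b_n in each option and simplify:
(A) 3*a_n + b_n  ->  3*(-2*a_n + 3*b_n) + (3*a_n - 2*b_n) = -3*a_n + 7*b_n   [not conserved]
(B) a_n*b_n  ->  (-2*a_n + 3*b_n)*(3*a_n - 2*b_n) = -6*a_n^2 + 13*a_n*b_n - 6*b_n^2   [not conserved]
(C) a_n + b_n  ->  (-2*a_n + 3*b_n) + (3*a_n - 2*b_n) = a_n + b_n   [conserved]
(D) a_n - b_n  ->  (-2*a_n + 3*b_n) - (3*a_n - 2*b_n) = -5*a_n + 5*b_n   [not conserved]

Only (C) a_n + b_n returns to itself after one step, so it is the conserved quantity.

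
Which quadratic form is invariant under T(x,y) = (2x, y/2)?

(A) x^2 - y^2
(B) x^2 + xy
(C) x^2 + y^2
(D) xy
D

T multiplies x by 2 and divides y by 2.
Substitute the transformed coordinates into each option and compare with the original:
(A) x^2 - y^2  ->  (2x)^2 - (y/2)^2 = 4x^2 - y^2/4   [differs from x^2 - y^2: not invariant]
(B) x^2 + xy  ->  (2x)^2 + (2x)(y/2) = 4x^2 + xy   [differs from x^2 + xy: not invariant]
(C) x^2 + y^2  ->  (2x)^2 + (y/2)^2 = 4x^2 + y^2/4   [differs from x^2 + y^2: not invariant]
(D) xy  ->  (2x)(y/2) = xy   [equals xy: invariant]

Only option (D), xy, is unchanged by the transformation.
The factors 2 and 1/2 cancel only in the pure product xy.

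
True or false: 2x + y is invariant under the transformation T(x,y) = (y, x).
False

Substitute T(x,y) = (y, x) into the expression and compare with the original.

Original: 2x + y
After applying T: 2(y) + (x) = x + 2y

This differs from the original 2x + y (difference: -x + y), so the expression is NOT invariant.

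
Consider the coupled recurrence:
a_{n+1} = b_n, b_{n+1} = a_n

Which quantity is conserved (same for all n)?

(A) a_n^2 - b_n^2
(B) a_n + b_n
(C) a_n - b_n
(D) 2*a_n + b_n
B

Replace a_n by a_{n+1} = b_n and b_n by b_{n+1} = a_n in each option and simplify:
(A) a_n^2 - b_n^2  ->  (b_n)^2 - (a_n)^2 = -a_n^2 + b_n^2   [not conserved]
(B) a_n + b_n  ->  (b_n) + (a_n) = a_n + b_n   [conserved]
(C) a_n - b_n  ->  (b_n) - (a_n) = -a_n + b_n   [not conserved]
(D) 2*a_n + b_n  ->  2*(b_n) + (a_n) = a_n + 2*b_n   [not conserved]

Only (B) a_n + b_n returns to itself after one step, so it is the conserved quantity.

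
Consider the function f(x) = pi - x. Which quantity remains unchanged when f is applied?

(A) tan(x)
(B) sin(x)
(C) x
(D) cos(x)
B

For f(x) = pi - x:
sin(pi - x) = sin(x), so sine is invariant under this transformation.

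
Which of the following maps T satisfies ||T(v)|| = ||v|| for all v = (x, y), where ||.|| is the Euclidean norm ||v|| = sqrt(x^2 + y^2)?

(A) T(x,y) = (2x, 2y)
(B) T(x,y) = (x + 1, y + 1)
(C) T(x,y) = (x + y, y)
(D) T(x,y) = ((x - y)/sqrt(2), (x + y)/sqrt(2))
D

A transformation preserves a norm if ||T(v)|| = ||v|| for every v; a single vector where the norm changes rules an option out.

(A) T(x,y) = (2x, 2y): v = (1, 0) has norm sqrt((1)^2 + (0)^2) = 1, but T(v) = (2, 0) has norm 2 -- not preserved.
(B) T(x,y) = (x + 1, y + 1): v = (1, 0) has norm sqrt((1)^2 + (0)^2) = 1, but T(v) = (2, 1) has norm sqrt(5) -- not preserved.
(C) T(x,y) = (x + y, y): v = (0, 1) has norm sqrt((0)^2 + (1)^2) = 1, but T(v) = (1, 1) has norm sqrt(2) -- not preserved.
(D) T(x,y) = ((x - y)/sqrt(2), (x + y)/sqrt(2)): preserves the norm -- it is an orthogonal map (a rotation/reflection), and (sqrt(2)(x - y)/2)^2 + (sqrt(2)(x + y)/2)^2 simplifies to x^2 + y^2.

Therefore the answer is (D).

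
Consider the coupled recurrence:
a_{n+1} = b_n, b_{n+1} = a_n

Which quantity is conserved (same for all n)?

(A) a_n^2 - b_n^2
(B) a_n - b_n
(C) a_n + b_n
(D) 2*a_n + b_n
C

Replace a_n by a_{n+1} = b_n and b_n by b_{n+1} = a_n in each option and simplify:
(A) a_n^2 - b_n^2  ->  (b_n)^2 - (a_n)^2 = -a_n^2 + b_n^2   [not conserved]
(B) a_n - b_n  ->  (b_n) - (a_n) = -a_n + b_n   [not conserved]
(C) a_n + b_n  ->  (b_n) + (a_n) = a_n + b_n   [conserved]
(D) 2*a_n + b_n  ->  2*(b_n) + (a_n) = a_n + 2*b_n   [not conserved]

Only (C) a_n + b_n returns to itself after one step, so it is the conserved quantity.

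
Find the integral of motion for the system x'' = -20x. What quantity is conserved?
E = (x')^2 + 20x^2

Multiply the equation by x':
x' * x'' = -20x * x'
The left side is d/dt[(x')^2/2] and the right side is d/dt[-20x^2/2], so
d/dt[(x')^2/2 + 20x^2/2] = 0, i.e. (x')^2/2 + 20x^2/2 = constant.
Multiplying by 2, the integral of motion is E = (x')^2 + 20x^2.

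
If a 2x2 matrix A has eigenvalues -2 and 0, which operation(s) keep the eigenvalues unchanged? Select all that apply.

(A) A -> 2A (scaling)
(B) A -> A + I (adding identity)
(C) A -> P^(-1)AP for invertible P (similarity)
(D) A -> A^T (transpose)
C and D

Eigenvalues are preserved by:
1. Similarity transformations: A -> P^(-1)AP (same characteristic polynomial)
2. Transpose: A^T has the same eigenvalues as A

Eigenvalues are NOT preserved by:
- Adding identity: eigenvalues become -2+1, 0+1
- Scaling: eigenvalues become -4, 0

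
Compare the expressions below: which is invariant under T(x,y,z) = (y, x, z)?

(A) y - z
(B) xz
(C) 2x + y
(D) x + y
D

Apply T(x,y,z) = (y, x, z) to each option, i.e. replace (x, y, z) by the transformed coordinates.
Substitute the transformed coordinates into each option and compare with the original:
(A) y - z  ->  (x) - (z) = x - z   [differs from y - z: not invariant]
(B) xz  ->  (y)(z) = yz   [differs from xz: not invariant]
(C) 2x + y  ->  2(y) + (x) = x + 2y   [differs from 2x + y: not invariant]
(D) x + y  ->  (y) + (x) = x + y   [equals x + y: invariant]

Only option (D), x + y, is unchanged by the transformation.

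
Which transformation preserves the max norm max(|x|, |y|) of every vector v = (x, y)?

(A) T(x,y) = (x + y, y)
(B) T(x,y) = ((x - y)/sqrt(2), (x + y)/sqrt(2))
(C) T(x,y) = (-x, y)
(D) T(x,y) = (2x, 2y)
C

A transformation preserves a norm if ||T(v)|| = ||v|| for every v; a single vector where the norm changes rules an option out.

(A) T(x,y) = (x + y, y): v = (1, 1) has norm max(|1|, |1|) = 1, but T(v) = (2, 1) has norm 2 -- not preserved.
(B) T(x,y) = ((x - y)/sqrt(2), (x + y)/sqrt(2)): v = (1, 0) has norm max(|1|, |0|) = 1, but T(v) = (sqrt(2)/2, sqrt(2)/2) has norm sqrt(2)/2 -- not preserved.
(C) T(x,y) = (-x, y): preserves the norm -- it only permutes the coordinates and/or flips signs, which leaves max(|x|, |y|) unchanged.
(D) T(x,y) = (2x, 2y): v = (1, 0) has norm max(|1|, |0|) = 1, but T(v) = (2, 0) has norm 2 -- not preserved.

Therefore the answer is (C).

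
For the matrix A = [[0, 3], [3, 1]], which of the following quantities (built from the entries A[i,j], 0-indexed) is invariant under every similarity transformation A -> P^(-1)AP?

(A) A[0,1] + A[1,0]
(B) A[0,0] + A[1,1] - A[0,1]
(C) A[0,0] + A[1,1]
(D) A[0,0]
C

A[0,0] + A[1,1] is the trace of A. By the cyclic property of the trace, tr(P^(-1)AP) = tr(APP^(-1)) = tr(A), so it is the same for every matrix similar to A.

The other combinations are not similarity invariants. For example, take P = [[1, -1], [0, 1]] (det P = 1), so P^(-1) = [[1, 1], [0, 1]] and
B = P^(-1)AP = [[3, 1], [3, -2]].
Evaluating each option on A and on B:
(A) A[0,1] + A[1,0]: 6 for A, 4 for B -> changes
(B) A[0,0] + A[1,1] - A[0,1]: -2 for A, 0 for B -> changes
(C) A[0,0] + A[1,1]: 1 for A, 1 for B -> unchanged
(D) A[0,0]: 0 for A, 3 for B -> changes

Only (C) A[0,0] + A[1,1] = 1 survives (and it does so for every P, not just this one), so it is the invariant.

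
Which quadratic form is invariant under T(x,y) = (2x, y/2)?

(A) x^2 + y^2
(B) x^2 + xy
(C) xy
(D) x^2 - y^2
C

T multiplies x by 2 and divides y by 2.
Substitute the transformed coordinates into each option and compare with the original:
(A) x^2 + y^2  ->  (2x)^2 + (y/2)^2 = 4x^2 + y^2/4   [differs from x^2 + y^2: not invariant]
(B) x^2 + xy  ->  (2x)^2 + (2x)(y/2) = 4x^2 + xy   [differs from x^2 + xy: not invariant]
(C) xy  ->  (2x)(y/2) = xy   [equals xy: invariant]
(D) x^2 - y^2  ->  (2x)^2 - (y/2)^2 = 4x^2 - y^2/4   [differs from x^2 - y^2: not invariant]

Only option (C), xy, is unchanged by the transformation.
The factors 2 and 1/2 cancel only in the pure product xy.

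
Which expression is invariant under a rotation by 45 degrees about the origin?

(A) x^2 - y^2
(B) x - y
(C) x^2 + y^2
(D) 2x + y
C

A rotation by 45 degrees sends (x, y) to (sqrt(2)x/2 - sqrt(2)y/2, sqrt(2)x/2 + sqrt(2)y/2).
Substitute the transformed coordinates into each option and compare with the original:
(A) x^2 - y^2  ->  (sqrt(2)x/2 - sqrt(2)y/2)^2 - (sqrt(2)x/2 + sqrt(2)y/2)^2 = -2xy   [differs from x^2 - y^2: not invariant]
(B) x - y  ->  (sqrt(2)x/2 - sqrt(2)y/2) - (sqrt(2)x/2 + sqrt(2)y/2) = -sqrt(2)y   [differs from x - y: not invariant]
(C) x^2 + y^2  ->  (sqrt(2)x/2 - sqrt(2)y/2)^2 + (sqrt(2)x/2 + sqrt(2)y/2)^2 = x^2 + y^2   [equals x^2 + y^2: invariant]
(D) 2x + y  ->  2(sqrt(2)x/2 - sqrt(2)y/2) + (sqrt(2)x/2 + sqrt(2)y/2) = 3sqrt(2)x/2 - sqrt(2)y/2   [differs from 2x + y: not invariant]

Only option (C), x^2 + y^2, is unchanged by the transformation.
Geometrically, x^2 + y^2 is the squared distance from the origin, which every rotation about the origin preserves.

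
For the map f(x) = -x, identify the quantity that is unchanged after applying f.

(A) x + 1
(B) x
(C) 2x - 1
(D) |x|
D

For f(x) = -x:
Applying f replaces x by -x. Since |-x| = |x|, the absolute value is unchanged by f, whereas x -> -x, 2x - 1 -> -2x - 1 and x + 1 -> -x + 1 all change.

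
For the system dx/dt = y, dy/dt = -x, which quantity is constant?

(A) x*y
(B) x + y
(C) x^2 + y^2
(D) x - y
C

A first integral I satisfies dI/dt = 0 along every solution. Differentiate each option and use the equation of motion:
(A) d/dt[x*y] = (dx/dt)y + x(dy/dt) = y^2 - x^2, not identically 0
(B) d/dt[x + y] = y + (-x) = y - x, not identically 0
(C) d/dt[x^2 + y^2] = 2x*dx/dt + 2y*dy/dt = 2x*y + 2y*(-x) = 0
(D) d/dt[x - y] = y - (-x) = x + y, not identically 0

Only (C) has zero time-derivative. So x^2 + y^2 (the squared radius; trajectories are circles) is the conserved quantity.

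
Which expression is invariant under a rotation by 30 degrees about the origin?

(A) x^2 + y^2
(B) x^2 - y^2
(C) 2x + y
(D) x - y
A

A rotation by 30 degrees sends (x, y) to (sqrt(3)x/2 - y/2, x/2 + sqrt(3)y/2).
Substitute the transformed coordinates into each option and compare with the original:
(A) x^2 + y^2  ->  (sqrt(3)x/2 - y/2)^2 + (x/2 + sqrt(3)y/2)^2 = x^2 + y^2   [equals x^2 + y^2: invariant]
(B) x^2 - y^2  ->  (sqrt(3)x/2 - y/2)^2 - (x/2 + sqrt(3)y/2)^2 = x^2/2 - sqrt(3)xy - y^2/2   [differs from x^2 - y^2: not invariant]
(C) 2x + y  ->  2(sqrt(3)x/2 - y/2) + (x/2 + sqrt(3)y/2) = x/2 + sqrt(3)x - y + sqrt(3)y/2   [differs from 2x + y: not invariant]
(D) x - y  ->  (sqrt(3)x/2 - y/2) - (x/2 + sqrt(3)y/2) = -x/2 + sqrt(3)x/2 - sqrt(3)y/2 - y/2   [differs from x - y: not invariant]

Only option (A), x^2 + y^2, is unchanged by the transformation.
Geometrically, x^2 + y^2 is the squared distance from the origin, which every rotation about the origin preserves.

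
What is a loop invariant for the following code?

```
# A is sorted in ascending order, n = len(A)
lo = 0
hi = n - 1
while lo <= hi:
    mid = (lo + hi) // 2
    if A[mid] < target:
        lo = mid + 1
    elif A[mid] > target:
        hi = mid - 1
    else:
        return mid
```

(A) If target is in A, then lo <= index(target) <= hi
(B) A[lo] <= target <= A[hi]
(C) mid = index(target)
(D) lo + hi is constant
A

A loop invariant must hold before the first iteration and be re-established by every execution of the body.

(A) If target is in A, then lo <= index(target) <= hi: Before the loop [lo, hi] = [0, n-1] covers every index. When A[mid] < target, sortedness puts target strictly to the right of mid, so setting lo = mid + 1 keeps index(target) in [lo, hi]; symmetrically for hi = mid - 1. Hence 'if target is in A then lo <= index(target) <= hi' holds after every iteration, and when lo > hi it proves target is absent.

The other options fail:
(B) A[lo] <= target <= A[hi]: fails when target is not in A (e.g. target < A[0] already violates it before the loop), so it is not maintained in general.
(C) mid = index(target): mid is just the current probe; it equals index(target) only on the iteration that returns.
(D) lo + hi is constant: each iteration moves exactly one of lo, hi, so lo + hi changes (e.g. 0 + (n-1) becomes (mid+1) + (n-1)).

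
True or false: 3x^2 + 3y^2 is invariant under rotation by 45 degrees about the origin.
True

Applying rotation by 45 degrees: x' = x*cos(45 degrees) - y*sin(45 degrees) = sqrt(2)x/2 - sqrt(2)y/2, y' = x*sin(45 degrees) + y*cos(45 degrees) = sqrt(2)x/2 + sqrt(2)y/2

Substituting into 3x^2 + 3y^2:
3(sqrt(2)x/2 - sqrt(2)y/2)^2 + 3(sqrt(2)x/2 + sqrt(2)y/2)^2
= 3x^2 + 3y^2

This equals the original expression 3x^2 + 3y^2, so it IS invariant.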